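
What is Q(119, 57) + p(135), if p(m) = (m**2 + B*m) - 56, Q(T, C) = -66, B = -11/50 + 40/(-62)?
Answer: 5575723/310 ≈ 17986.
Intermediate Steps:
B = -1341/1550 (B = -11*1/50 + 40*(-1/62) = -11/50 - 20/31 = -1341/1550 ≈ -0.86516)
p(m) = -56 + m**2 - 1341*m/1550 (p(m) = (m**2 - 1341*m/1550) - 56 = -56 + m**2 - 1341*m/1550)
Q(119, 57) + p(135) = -66 + (-56 + 135**2 - 1341/1550*135) = -66 + (-56 + 18225 - 36207/310) = -66 + 5596183/310 = 5575723/310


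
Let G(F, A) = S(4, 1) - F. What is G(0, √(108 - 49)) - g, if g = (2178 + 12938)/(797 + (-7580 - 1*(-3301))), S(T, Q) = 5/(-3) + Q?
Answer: 19192/5223 ≈ 3.6745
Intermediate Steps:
S(T, Q) = -5/3 + Q (S(T, Q) = 5*(-⅓) + Q = -5/3 + Q)
g = -7558/1741 (g = 15116/(797 + (-7580 + 3301)) = 15116/(797 - 4279) = 15116/(-3482) = 15116*(-1/3482) = -7558/1741 ≈ -4.3412)
G(F, A) = -⅔ - F (G(F, A) = (-5/3 + 1) - F = -⅔ - F)
G(0, √(108 - 49)) - g = (-⅔ - 1*0) - 1*(-7558/1741) = (-⅔ + 0) + 7558/1741 = -⅔ + 7558/1741 = 19192/5223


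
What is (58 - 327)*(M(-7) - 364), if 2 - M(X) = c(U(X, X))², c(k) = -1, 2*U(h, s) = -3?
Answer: 97647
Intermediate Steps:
U(h, s) = -3/2 (U(h, s) = (½)*(-3) = -3/2)
M(X) = 1 (M(X) = 2 - 1*(-1)² = 2 - 1*1 = 2 - 1 = 1)
(58 - 327)*(M(-7) - 364) = (58 - 327)*(1 - 364) = -269*(-363) = 97647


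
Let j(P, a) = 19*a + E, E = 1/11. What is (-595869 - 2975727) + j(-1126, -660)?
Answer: -39425495/11 ≈ -3.5841e+6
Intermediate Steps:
E = 1/11 ≈ 0.090909
j(P, a) = 1/11 + 19*a (j(P, a) = 19*a + 1/11 = 1/11 + 19*a)
(-595869 - 2975727) + j(-1126, -660) = (-595869 - 2975727) + (1/11 + 19*(-660)) = -3571596 + (1/11 - 12540) = -3571596 - 137939/11 = -39425495/11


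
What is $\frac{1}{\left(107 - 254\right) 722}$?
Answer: $- \frac{1}{106134} \approx -9.422 \cdot 10^{-6}$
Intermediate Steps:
$\frac{1}{\left(107 - 254\right) 722} = \frac{1}{-147} \cdot \frac{1}{722} = \left(- \frac{1}{147}\right) \frac{1}{722} = - \frac{1}{106134}$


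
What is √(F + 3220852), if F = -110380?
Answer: 6*√86402 ≈ 1763.7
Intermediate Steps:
√(F + 3220852) = √(-110380 + 3220852) = √3110472 = 6*√86402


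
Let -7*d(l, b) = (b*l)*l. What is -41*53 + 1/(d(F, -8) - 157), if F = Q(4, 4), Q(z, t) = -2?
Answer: -2318598/1067 ≈ -2173.0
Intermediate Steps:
F = -2
d(l, b) = -b*l²/7 (d(l, b) = -b*l*l/7 = -b*l²/7)
-41*53 + 1/(d(F, -8) - 157) = -41*53 + 1/(-⅐*(-8)*(-2)² - 157) = -2173 + 1/(-⅐*(-8)*4 - 157) = -2173 + 1/(32/7 - 157) = -2173 + 1/(-1067/7) = -2173 - 7/1067 = -2318598/1067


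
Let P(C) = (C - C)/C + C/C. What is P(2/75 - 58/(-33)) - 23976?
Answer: -23975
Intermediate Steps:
P(C) = 1 (P(C) = 0/C + 1 = 0 + 1 = 1)
P(2/75 - 58/(-33)) - 23976 = 1 - 23976 = -23975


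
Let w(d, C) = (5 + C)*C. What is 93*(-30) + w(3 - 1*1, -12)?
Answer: -2706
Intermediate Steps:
w(d, C) = C*(5 + C)
93*(-30) + w(3 - 1*1, -12) = 93*(-30) - 12*(5 - 12) = -2790 - 12*(-7) = -2790 + 84 = -2706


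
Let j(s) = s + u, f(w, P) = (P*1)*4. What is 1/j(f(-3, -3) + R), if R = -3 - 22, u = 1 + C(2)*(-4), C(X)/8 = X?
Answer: -1/100 ≈ -0.010000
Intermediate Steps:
C(X) = 8*X
f(w, P) = 4*P (f(w, P) = P*4 = 4*P)
u = -63 (u = 1 + (8*2)*(-4) = 1 + 16*(-4) = 1 - 64 = -63)
R = -25
j(s) = -63 + s (j(s) = s - 63 = -63 + s)
1/j(f(-3, -3) + R) = 1/(-63 + (4*(-3) - 25)) = 1/(-63 + (-12 - 25)) = 1/(-63 - 37) = 1/(-100) = -1/100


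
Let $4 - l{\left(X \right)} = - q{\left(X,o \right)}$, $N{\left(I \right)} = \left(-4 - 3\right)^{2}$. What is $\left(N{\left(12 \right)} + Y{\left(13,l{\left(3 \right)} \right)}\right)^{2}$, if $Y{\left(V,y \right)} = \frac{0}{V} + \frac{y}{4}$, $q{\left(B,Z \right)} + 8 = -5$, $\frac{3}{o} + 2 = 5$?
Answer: $\frac{34969}{16} \approx 2185.6$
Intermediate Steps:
$o = 1$ ($o = \frac{3}{-2 + 5} = \frac{3}{3} = 3 \cdot \frac{1}{3} = 1$)
$q{\left(B,Z \right)} = -13$ ($q{\left(B,Z \right)} = -8 - 5 = -13$)
$N{\left(I \right)} = 49$ ($N{\left(I \right)} = \left(-7\right)^{2} = 49$)
$l{\left(X \right)} = -9$ ($l{\left(X \right)} = 4 - \left(-1\right) \left(-13\right) = 4 - 13 = -9$)
$Y{\left(V,y \right)} = \frac{y}{4}$ ($Y{\left(V,y \right)} = 0 + y \frac{1}{4} = 0 + \frac{y}{4} = \frac{y}{4}$)
$\left(N{\left(12 \right)} + Y{\left(13,l{\left(3 \right)} \right)}\right)^{2} = \left(49 + \frac{1}{4} \left(-9\right)\right)^{2} = \left(49 - \frac{9}{4}\right)^{2} = \left(\frac{187}{4}\right)^{2} = \frac{34969}{16}$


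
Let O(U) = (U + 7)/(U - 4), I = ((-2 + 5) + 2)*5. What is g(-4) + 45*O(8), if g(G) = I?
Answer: 775/4 ≈ 193.75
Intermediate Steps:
I = 25 (I = (3 + 2)*5 = 5*5 = 25)
O(U) = (7 + U)/(-4 + U)
g(G) = 25
g(-4) + 45*O(8) = 25 + 45*((7 + 8)/(-4 + 8)) = 25 + 45*(15/4) = 25 + 675/4 = 775/4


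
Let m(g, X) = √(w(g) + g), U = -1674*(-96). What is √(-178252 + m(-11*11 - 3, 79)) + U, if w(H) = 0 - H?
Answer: 160704 + 2*I*√44563 ≈ 1.607e+5 + 422.2*I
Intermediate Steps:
w(H) = -H
U = 160704
m(g, X) = 0 (m(g, X) = √(-g + g) = √0 = 0)
√(-178252 + m(-11*11 - 3, 79)) + U = √(-178252 + 0) + 160704 = √(-178252) + 160704 = 2*I*√44563 + 160704 = 160704 + 2*I*√44563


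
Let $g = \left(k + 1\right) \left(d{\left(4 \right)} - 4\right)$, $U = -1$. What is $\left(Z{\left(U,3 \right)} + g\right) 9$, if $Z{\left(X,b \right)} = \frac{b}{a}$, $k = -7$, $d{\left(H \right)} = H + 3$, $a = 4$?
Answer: $- \frac{621}{4} \approx -155.25$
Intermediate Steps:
$d{\left(H \right)} = 3 + H$
$g = -18$ ($g = \left(-7 + 1\right) \left(\left(3 + 4\right) - 4\right) = - 6 \left(7 - 4\right) = \left(-6\right) 3 = -18$)
$Z{\left(X,b \right)} = \frac{b}{4}$
$\left(Z{\left(U,3 \right)} + g\right) 9 = \left(\frac{1}{4} \cdot 3 - 18\right) 9 = \left(\frac{3}{4} - 18\right) 9 = \left(- \frac{69}{4}\right) 9 = - \frac{621}{4}$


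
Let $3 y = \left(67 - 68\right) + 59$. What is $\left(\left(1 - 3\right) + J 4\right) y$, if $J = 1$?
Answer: $\frac{116}{3} \approx 38.667$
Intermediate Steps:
$y = \frac{58}{3}$ ($y = \frac{\left(67 - 68\right) + 59}{3} = \frac{-1 + 59}{3} = \frac{1}{3} \cdot 58 = \frac{58}{3} \approx 19.333$)
$\left(\left(1 - 3\right) + J 4\right) y = \left(\left(1 - 3\right) + 1 \cdot 4\right) \frac{58}{3} = \left(-2 + 4\right) \frac{58}{3} = 2 \cdot \frac{58}{3} = \frac{116}{3}$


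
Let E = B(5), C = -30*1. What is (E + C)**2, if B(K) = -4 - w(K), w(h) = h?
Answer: 1521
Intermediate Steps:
C = -30
B(K) = -4 - K
E = -9 (E = -4 - 1*5 = -4 - 5 = -9)
(E + C)**2 = (-9 - 30)**2 = (-39)**2 = 1521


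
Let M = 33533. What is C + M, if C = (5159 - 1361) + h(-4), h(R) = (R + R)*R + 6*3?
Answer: 37381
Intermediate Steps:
h(R) = 18 + 2*R² (h(R) = (2*R)*R + 18 = 2*R² + 18 = 18 + 2*R²)
C = 3848 (C = (5159 - 1361) + (18 + 2*(-4)²) = 3798 + (18 + 2*16) = 3798 + (18 + 32) = 3798 + 50 = 3848)
C + M = 3848 + 33533 = 37381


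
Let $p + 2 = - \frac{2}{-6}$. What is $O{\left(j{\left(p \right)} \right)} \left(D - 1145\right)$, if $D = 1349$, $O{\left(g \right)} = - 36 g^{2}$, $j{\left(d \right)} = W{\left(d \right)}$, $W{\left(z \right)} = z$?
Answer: $-20400$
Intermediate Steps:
$p = - \frac{5}{3}$ ($p = -2 - \frac{2}{-6} = -2 - - \frac{1}{3} = -2 + \frac{1}{3} = - \frac{5}{3} \approx -1.6667$)
$j{\left(d \right)} = d$
$O{\left(j{\left(p \right)} \right)} \left(D - 1145\right) = - 36 \left(- \frac{5}{3}\right)^{2} \left(1349 - 1145\right) = \left(-36\right) \frac{25}{9} \cdot 204 = \left(-100\right) 204 = -20400$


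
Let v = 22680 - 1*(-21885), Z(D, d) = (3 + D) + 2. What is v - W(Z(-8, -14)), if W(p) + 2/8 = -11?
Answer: 178305/4 ≈ 44576.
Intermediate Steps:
Z(D, d) = 5 + D
W(p) = -45/4 (W(p) = -¼ - 11 = -45/4)
v = 44565 (v = 22680 + 21885 = 44565)
v - W(Z(-8, -14)) = 44565 - 1*(-45/4) = 44565 + 45/4 = 178305/4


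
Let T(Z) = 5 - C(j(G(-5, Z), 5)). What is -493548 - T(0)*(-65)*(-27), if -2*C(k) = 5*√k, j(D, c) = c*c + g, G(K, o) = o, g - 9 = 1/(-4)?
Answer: -502323 - 26325*√15/4 ≈ -5.2781e+5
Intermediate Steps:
g = 35/4 (g = 9 + 1/(-4) = 9 - ¼ = 35/4 ≈ 8.7500)
j(D, c) = 35/4 + c² (j(D, c) = c*c + 35/4 = c² + 35/4 = 35/4 + c²)
C(k) = -5*√k/2
T(Z) = 5 + 15*√15/4 (T(Z) = 5 - (-5)*√(35/4 + 5²)/2 = 5 - (-5)*√(35/4 + 25)/2 = 5 - (-5)*√(135/4)/2 = 5 - (-5)*3*√15/2/2 = 5 - (-15)*√15/4 = 5 + 15*√15/4)
-493548 - T(0)*(-65)*(-27) = -493548 - (5 + 15*√15/4)*(-65)*(-27) = -493548 - (-325 - 975*√15/4)*(-27) = -493548 - (8775 + 26325*√15/4) = -493548 + (-8775 - 26325*√15/4) = -502323 - 26325*√15/4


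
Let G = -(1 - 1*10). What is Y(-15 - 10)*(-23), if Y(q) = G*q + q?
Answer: 5750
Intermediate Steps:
G = 9 (G = -(1 - 10) = -1*(-9) = 9)
Y(q) = 10*q (Y(q) = 9*q + q = 10*q)
Y(-15 - 10)*(-23) = (10*(-15 - 10))*(-23) = (10*(-25))*(-23) = -250*(-23) = 5750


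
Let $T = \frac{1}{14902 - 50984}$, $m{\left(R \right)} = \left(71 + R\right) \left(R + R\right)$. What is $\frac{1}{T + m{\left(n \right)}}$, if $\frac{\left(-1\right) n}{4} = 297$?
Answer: $\frac{36082}{95761339343} \approx 3.7679 \cdot 10^{-7}$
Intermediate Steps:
$n = -1188$ ($n = \left(-4\right) 297 = -1188$)
$m{\left(R \right)} = 2 R \left(71 + R\right)$ ($m{\left(R \right)} = \left(71 + R\right) 2 R = 2 R \left(71 + R\right)$)
$T = - \frac{1}{36082}$ ($T = \frac{1}{-36082} = - \frac{1}{36082} \approx -2.7715 \cdot 10^{-5}$)
$\frac{1}{T + m{\left(n \right)}} = \frac{1}{- \frac{1}{36082} + 2 \left(-1188\right) \left(71 - 1188\right)} = \frac{1}{- \frac{1}{36082} + 2 \left(-1188\right) \left(-1117\right)} = \frac{1}{- \frac{1}{36082} + 2653992} = \frac{1}{\frac{95761339343}{36082}} = \frac{36082}{95761339343}$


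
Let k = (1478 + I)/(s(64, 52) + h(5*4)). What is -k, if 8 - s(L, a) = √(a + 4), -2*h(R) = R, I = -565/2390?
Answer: -706371/12428 + 706371*√14/12428 ≈ 155.83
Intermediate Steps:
I = -113/478 (I = -565*1/2390 = -113/478 ≈ -0.23640)
h(R) = -R/2
s(L, a) = 8 - √(4 + a) (s(L, a) = 8 - √(a + 4) = 8 - √(4 + a))
k = 706371/(478*(-2 - 2*√14)) (k = (1478 - 113/478)/((8 - √(4 + 52)) - 5*4/2) = 706371/(478*((8 - √56) - ½*20)) = 706371/(478*((8 - 2*√14) - 10)) = 706371/(478*(-2 - 2*√14)) ≈ -155.83)
-k = -(706371/12428 - 706371*√14/12428) = -706371/12428 + 706371*√14/12428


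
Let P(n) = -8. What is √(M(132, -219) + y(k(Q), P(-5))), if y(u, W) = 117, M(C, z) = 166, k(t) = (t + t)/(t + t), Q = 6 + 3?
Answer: √283 ≈ 16.823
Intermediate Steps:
Q = 9
k(t) = 1 (k(t) = (2*t)/((2*t)) = (2*t)*(1/(2*t)) = 1)
√(M(132, -219) + y(k(Q), P(-5))) = √(166 + 117) = √283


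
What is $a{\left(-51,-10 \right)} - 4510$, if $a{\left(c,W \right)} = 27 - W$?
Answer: $-4473$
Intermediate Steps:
$a{\left(-51,-10 \right)} - 4510 = \left(27 - -10\right) - 4510 = \left(27 + 10\right) - 4510 = 37 - 4510 = -4473$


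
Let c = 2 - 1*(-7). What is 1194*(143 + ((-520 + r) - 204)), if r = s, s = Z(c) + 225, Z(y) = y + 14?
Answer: -397602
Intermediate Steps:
c = 9 (c = 2 + 7 = 9)
Z(y) = 14 + y
s = 248 (s = (14 + 9) + 225 = 23 + 225 = 248)
r = 248
1194*(143 + ((-520 + r) - 204)) = 1194*(143 + ((-520 + 248) - 204)) = 1194*(143 + (-272 - 204)) = 1194*(143 - 476) = 1194*(-333) = -397602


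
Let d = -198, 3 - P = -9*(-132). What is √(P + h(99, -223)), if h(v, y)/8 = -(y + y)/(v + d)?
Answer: 7*I*√27137/33 ≈ 34.943*I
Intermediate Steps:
P = -1185 (P = 3 - (-9)*(-132) = 3 - 1*1188 = 3 - 1188 = -1185)
h(v, y) = -16*y/(-198 + v) (h(v, y) = 8*(-(y + y)/(v - 198)) = 8*(-2*y/(-198 + v)) = -16*y/(-198 + v))
√(P + h(99, -223)) = √(-1185 - 16*(-223)/(-198 + 99)) = √(-1185 - 16*(-223)/(-99)) = √(-1185 - 16*(-223)*(-1/99)) = √(-1185 - 3568/99) = √(-120883/99) = 7*I*√27137/33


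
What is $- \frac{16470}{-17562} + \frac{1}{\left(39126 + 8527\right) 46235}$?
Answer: $\frac{6047884071902}{6448873103785} \approx 0.93782$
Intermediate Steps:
$- \frac{16470}{-17562} + \frac{1}{\left(39126 + 8527\right) 46235} = \left(-16470\right) \left(- \frac{1}{17562}\right) + \frac{1}{47653} \cdot \frac{1}{46235} = \frac{2745}{2927} + \frac{1}{47653} \cdot \frac{1}{46235} = \frac{2745}{2927} + \frac{1}{2203236455} = \frac{6047884071902}{6448873103785}$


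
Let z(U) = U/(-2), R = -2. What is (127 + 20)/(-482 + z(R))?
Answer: -147/481 ≈ -0.30561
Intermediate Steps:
z(U) = -U/2 (z(U) = U*(-½) = -U/2)
(127 + 20)/(-482 + z(R)) = (127 + 20)/(-482 - ½*(-2)) = 147/(-482 + 1) = 147/(-481) = 147*(-1/481) = -147/481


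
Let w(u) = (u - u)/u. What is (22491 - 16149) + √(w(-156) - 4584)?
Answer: 6342 + 2*I*√1146 ≈ 6342.0 + 67.705*I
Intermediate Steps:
w(u) = 0 (w(u) = 0/u = 0)
(22491 - 16149) + √(w(-156) - 4584) = (22491 - 16149) + √(0 - 4584) = 6342 + √(-4584) = 6342 + 2*I*√1146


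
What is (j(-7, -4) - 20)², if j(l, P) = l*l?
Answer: 841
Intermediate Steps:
j(l, P) = l²
(j(-7, -4) - 20)² = ((-7)² - 20)² = (49 - 20)² = 29² = 841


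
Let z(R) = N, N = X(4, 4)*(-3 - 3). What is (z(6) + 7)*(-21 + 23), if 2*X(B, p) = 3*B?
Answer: -58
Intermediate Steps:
X(B, p) = 3*B/2 (X(B, p) = (3*B)/2 = 3*B/2)
N = -36 (N = ((3/2)*4)*(-3 - 3) = 6*(-6) = -36)
z(R) = -36
(z(6) + 7)*(-21 + 23) = (-36 + 7)*(-21 + 23) = -29*2 = -58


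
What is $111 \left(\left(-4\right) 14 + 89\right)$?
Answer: $3663$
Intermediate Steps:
$111 \left(\left(-4\right) 14 + 89\right) = 111 \left(-56 + 89\right) = 111 \cdot 33 = 3663$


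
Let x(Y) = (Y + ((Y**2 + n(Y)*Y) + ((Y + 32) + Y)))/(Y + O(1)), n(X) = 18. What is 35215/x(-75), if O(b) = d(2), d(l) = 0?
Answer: -2641125/4082 ≈ -647.02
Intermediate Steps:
O(b) = 0
x(Y) = (32 + Y**2 + 21*Y)/Y (x(Y) = (Y + ((Y**2 + 18*Y) + ((Y + 32) + Y)))/(Y + 0) = (Y + ((Y**2 + 18*Y) + ((32 + Y) + Y)))/Y = (Y + ((Y**2 + 18*Y) + (32 + 2*Y)))/Y = (Y + (32 + Y**2 + 20*Y))/Y = (32 + Y**2 + 21*Y)/Y)
35215/x(-75) = 35215/(21 - 75 + 32/(-75)) = 35215/(21 - 75 + 32*(-1/75)) = 35215/(21 - 75 - 32/75) = 35215/(-4082/75) = 35215*(-75/4082) = -2641125/4082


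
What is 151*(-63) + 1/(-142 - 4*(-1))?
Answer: -1312795/138 ≈ -9513.0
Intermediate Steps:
151*(-63) + 1/(-142 - 4*(-1)) = -9513 + 1/(-142 + 4) = -9513 + 1/(-138) = -9513 - 1/138 = -1312795/138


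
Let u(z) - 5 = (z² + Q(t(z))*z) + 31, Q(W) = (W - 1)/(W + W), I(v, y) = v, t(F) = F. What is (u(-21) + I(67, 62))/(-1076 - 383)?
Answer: -533/1459 ≈ -0.36532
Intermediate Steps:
Q(W) = (-1 + W)/(2*W) (Q(W) = (-1 + W)/((2*W)) = (-1 + W)*(1/(2*W)) = (-1 + W)/(2*W))
u(z) = 71/2 + z² + z/2 (u(z) = 5 + ((z² + ((-1 + z)/(2*z))*z) + 31) = 5 + ((z² + (-½ + z/2)) + 31) = 5 + ((-½ + z² + z/2) + 31) = 5 + (61/2 + z² + z/2) = 71/2 + z² + z/2)
(u(-21) + I(67, 62))/(-1076 - 383) = ((71/2 + (-21)² + (½)*(-21)) + 67)/(-1076 - 383) = ((71/2 + 441 - 21/2) + 67)/(-1459) = (466 + 67)*(-1/1459) = 533*(-1/1459) = -533/1459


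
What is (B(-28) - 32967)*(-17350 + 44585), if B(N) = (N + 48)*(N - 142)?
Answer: -990455245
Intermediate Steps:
B(N) = (-142 + N)*(48 + N) (B(N) = (48 + N)*(-142 + N) = (-142 + N)*(48 + N))
(B(-28) - 32967)*(-17350 + 44585) = ((-6816 + (-28)² - 94*(-28)) - 32967)*(-17350 + 44585) = ((-6816 + 784 + 2632) - 32967)*27235 = (-3400 - 32967)*27235 = -36367*27235 = -990455245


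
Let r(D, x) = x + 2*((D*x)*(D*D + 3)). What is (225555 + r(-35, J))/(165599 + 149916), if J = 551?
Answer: -47137854/315515 ≈ -149.40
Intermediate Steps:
r(D, x) = x + 2*D*x*(3 + D²) (r(D, x) = x + 2*((D*x)*(D² + 3)) = x + 2*((D*x)*(3 + D²)) = x + 2*(D*x*(3 + D²)) = x + 2*D*x*(3 + D²))
(225555 + r(-35, J))/(165599 + 149916) = (225555 + 551*(1 + 2*(-35)³ + 6*(-35)))/(165599 + 149916) = (225555 + 551*(1 + 2*(-42875) - 210))/315515 = (225555 + 551*(1 - 85750 - 210))*(1/315515) = (225555 + 551*(-85959))*(1/315515) = (225555 - 47363409)*(1/315515) = -47137854*1/315515 = -47137854/315515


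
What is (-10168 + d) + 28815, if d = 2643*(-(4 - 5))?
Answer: 21290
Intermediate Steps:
d = 2643 (d = 2643*(-1*(-1)) = 2643*1 = 2643)
(-10168 + d) + 28815 = (-10168 + 2643) + 28815 = -7525 + 28815 = 21290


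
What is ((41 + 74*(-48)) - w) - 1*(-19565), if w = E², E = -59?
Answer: 12573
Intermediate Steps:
w = 3481 (w = (-59)² = 3481)
((41 + 74*(-48)) - w) - 1*(-19565) = ((41 + 74*(-48)) - 1*3481) - 1*(-19565) = ((41 - 3552) - 3481) + 19565 = (-3511 - 3481) + 19565 = -6992 + 19565 = 12573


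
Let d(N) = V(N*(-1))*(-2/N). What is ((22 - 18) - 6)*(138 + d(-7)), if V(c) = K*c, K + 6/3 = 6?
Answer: -292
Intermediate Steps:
K = 4 (K = -2 + 6 = 4)
V(c) = 4*c
d(N) = 8 (d(N) = (4*(N*(-1)))*(-2/N) = (4*(-N))*(-2/N) = (-4*N)*(-2/N) = 8)
((22 - 18) - 6)*(138 + d(-7)) = ((22 - 18) - 6)*(138 + 8) = (4 - 6)*146 = -2*146 = -292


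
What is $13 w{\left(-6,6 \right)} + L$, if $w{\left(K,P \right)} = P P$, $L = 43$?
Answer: $511$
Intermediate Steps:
$w{\left(K,P \right)} = P^{2}$
$13 w{\left(-6,6 \right)} + L = 13 \cdot 6^{2} + 43 = 13 \cdot 36 + 43 = 468 + 43 = 511$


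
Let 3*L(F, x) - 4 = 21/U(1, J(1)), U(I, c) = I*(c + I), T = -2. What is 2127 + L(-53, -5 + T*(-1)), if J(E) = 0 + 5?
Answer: 4259/2 ≈ 2129.5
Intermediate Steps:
J(E) = 5
U(I, c) = I*(I + c)
L(F, x) = 5/2 (L(F, x) = 4/3 + (21/((1*(1 + 5))))/3 = 4/3 + (21/((1*6)))/3 = 4/3 + (21/6)/3 = 4/3 + (21*(1/6))/3 = 4/3 + (1/3)*(7/2) = 4/3 + 7/6 = 5/2)
2127 + L(-53, -5 + T*(-1)) = 2127 + 5/2 = 4259/2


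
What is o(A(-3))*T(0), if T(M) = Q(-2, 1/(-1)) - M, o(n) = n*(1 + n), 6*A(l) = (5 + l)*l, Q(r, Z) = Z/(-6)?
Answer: 0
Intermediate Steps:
Q(r, Z) = -Z/6 (Q(r, Z) = Z*(-1/6) = -Z/6)
A(l) = l*(5 + l)/6 (A(l) = ((5 + l)*l)/6 = (l*(5 + l))/6 = l*(5 + l)/6)
T(M) = 1/6 - M (T(M) = -1/6/(-1) - M = -1/6*(-1) - M = 1/6 - M)
o(A(-3))*T(0) = (((1/6)*(-3)*(5 - 3))*(1 + (1/6)*(-3)*(5 - 3)))*(1/6 - 1*0) = (((1/6)*(-3)*2)*(1 + (1/6)*(-3)*2))*(1/6 + 0) = -(1 - 1)*(1/6) = -1*0*(1/6) = 0*(1/6) = 0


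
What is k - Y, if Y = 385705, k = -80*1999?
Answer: -545625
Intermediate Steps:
k = -159920
k - Y = -159920 - 1*385705 = -159920 - 385705 = -545625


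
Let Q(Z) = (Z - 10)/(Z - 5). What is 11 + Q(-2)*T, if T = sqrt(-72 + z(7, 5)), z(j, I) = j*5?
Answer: 11 + 12*I*sqrt(37)/7 ≈ 11.0 + 10.428*I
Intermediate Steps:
z(j, I) = 5*j
Q(Z) = (-10 + Z)/(-5 + Z)
T = I*sqrt(37) (T = sqrt(-72 + 5*7) = sqrt(-72 + 35) = sqrt(-37) = I*sqrt(37) ≈ 6.0828*I)
11 + Q(-2)*T = 11 + ((-10 - 2)/(-5 - 2))*(I*sqrt(37)) = 11 + (-12/(-7))*(I*sqrt(37)) = 11 + (-1/7*(-12))*(I*sqrt(37)) = 11 + 12*(I*sqrt(37))/7 = 11 + 12*I*sqrt(37)/7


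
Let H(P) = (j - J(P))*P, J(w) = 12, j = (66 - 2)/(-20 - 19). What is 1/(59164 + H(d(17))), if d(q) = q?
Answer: 39/2298352 ≈ 1.6969e-5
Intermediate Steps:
j = -64/39 (j = 64/(-39) = 64*(-1/39) = -64/39 ≈ -1.6410)
H(P) = -532*P/39 (H(P) = (-64/39 - 1*12)*P = (-64/39 - 12)*P = -532*P/39)
1/(59164 + H(d(17))) = 1/(59164 - 532/39*17) = 1/(59164 - 9044/39) = 1/(2298352/39) = 39/2298352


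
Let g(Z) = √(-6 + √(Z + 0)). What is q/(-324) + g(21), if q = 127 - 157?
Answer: 5/54 + √(-6 + √21) ≈ 0.092593 + 1.1906*I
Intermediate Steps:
g(Z) = √(-6 + √Z)
q = -30
q/(-324) + g(21) = -30/(-324) + √(-6 + √21) = -30*(-1/324) + √(-6 + √21) = 5/54 + √(-6 + √21)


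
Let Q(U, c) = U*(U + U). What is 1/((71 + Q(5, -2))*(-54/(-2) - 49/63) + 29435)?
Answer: 9/293471 ≈ 3.0667e-5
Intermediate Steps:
Q(U, c) = 2*U**2 (Q(U, c) = U*(2*U) = 2*U**2)
1/((71 + Q(5, -2))*(-54/(-2) - 49/63) + 29435) = 1/((71 + 2*5**2)*(-54/(-2) - 49/63) + 29435) = 1/((71 + 2*25)*(-54*(-1/2) - 49*1/63) + 29435) = 1/((71 + 50)*(27 - 7/9) + 29435) = 1/(121*(236/9) + 29435) = 1/(28556/9 + 29435) = 1/(293471/9) = 9/293471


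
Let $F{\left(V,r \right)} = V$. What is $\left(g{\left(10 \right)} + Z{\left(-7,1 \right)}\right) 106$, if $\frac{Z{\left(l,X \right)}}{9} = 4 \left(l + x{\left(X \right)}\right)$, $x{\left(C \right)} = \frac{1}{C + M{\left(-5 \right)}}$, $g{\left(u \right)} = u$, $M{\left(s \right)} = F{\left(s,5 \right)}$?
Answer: $-26606$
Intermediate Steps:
$M{\left(s \right)} = s$
$x{\left(C \right)} = \frac{1}{-5 + C}$ ($x{\left(C \right)} = \frac{1}{C - 5} = \frac{1}{-5 + C}$)
$Z{\left(l,X \right)} = 36 l + \frac{36}{-5 + X}$ ($Z{\left(l,X \right)} = 9 \cdot 4 \left(l + \frac{1}{-5 + X}\right) = 9 \left(4 l + \frac{4}{-5 + X}\right) = 36 l + \frac{36}{-5 + X}$)
$\left(g{\left(10 \right)} + Z{\left(-7,1 \right)}\right) 106 = \left(10 + \frac{36 \left(1 - 7 \left(-5 + 1\right)\right)}{-5 + 1}\right) 106 = \left(10 + \frac{36 \left(1 - -28\right)}{-4}\right) 106 = \left(10 + 36 \left(- \frac{1}{4}\right) \left(1 + 28\right)\right) 106 = \left(10 + 36 \left(- \frac{1}{4}\right) 29\right) 106 = \left(10 - 261\right) 106 = \left(-251\right) 106 = -26606$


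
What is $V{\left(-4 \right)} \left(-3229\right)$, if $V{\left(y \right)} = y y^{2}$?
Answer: $206656$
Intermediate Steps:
$V{\left(y \right)} = y^{3}$
$V{\left(-4 \right)} \left(-3229\right) = \left(-4\right)^{3} \left(-3229\right) = \left(-64\right) \left(-3229\right) = 206656$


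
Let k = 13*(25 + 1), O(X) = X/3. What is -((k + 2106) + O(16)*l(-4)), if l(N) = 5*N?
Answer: -7012/3 ≈ -2337.3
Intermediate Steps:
O(X) = X/3 (O(X) = X*(⅓) = X/3)
k = 338 (k = 13*26 = 338)
-((k + 2106) + O(16)*l(-4)) = -((338 + 2106) + ((⅓)*16)*(5*(-4))) = -(2444 + (16/3)*(-20)) = -(2444 - 320/3) = -1*7012/3 = -7012/3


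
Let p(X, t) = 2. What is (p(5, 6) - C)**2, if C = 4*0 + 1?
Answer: 1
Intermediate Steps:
C = 1 (C = 0 + 1 = 1)
(p(5, 6) - C)**2 = (2 - 1*1)**2 = (2 - 1)**2 = 1**2 = 1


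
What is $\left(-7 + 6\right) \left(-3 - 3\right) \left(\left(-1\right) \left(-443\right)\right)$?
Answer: $2658$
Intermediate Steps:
$\left(-7 + 6\right) \left(-3 - 3\right) \left(\left(-1\right) \left(-443\right)\right) = \left(-1\right) \left(-6\right) 443 = 6 \cdot 443 = 2658$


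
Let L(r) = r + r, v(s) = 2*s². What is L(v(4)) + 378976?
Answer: 379040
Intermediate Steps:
L(r) = 2*r
L(v(4)) + 378976 = 2*(2*4²) + 378976 = 2*(2*16) + 378976 = 2*32 + 378976 = 64 + 378976 = 379040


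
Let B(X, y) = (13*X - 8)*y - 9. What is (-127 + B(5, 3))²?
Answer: 1225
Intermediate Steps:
B(X, y) = -9 + y*(-8 + 13*X) (B(X, y) = (-8 + 13*X)*y - 9 = y*(-8 + 13*X) - 9 = -9 + y*(-8 + 13*X))
(-127 + B(5, 3))² = (-127 + (-9 - 8*3 + 13*5*3))² = (-127 + (-9 - 24 + 195))² = (-127 + 162)² = 35² = 1225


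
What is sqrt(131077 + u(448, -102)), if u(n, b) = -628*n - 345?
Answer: 2*I*sqrt(37653) ≈ 388.09*I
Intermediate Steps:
u(n, b) = -345 - 628*n
sqrt(131077 + u(448, -102)) = sqrt(131077 + (-345 - 628*448)) = sqrt(131077 + (-345 - 281344)) = sqrt(131077 - 281689) = sqrt(-150612) = 2*I*sqrt(37653)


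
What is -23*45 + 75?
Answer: -960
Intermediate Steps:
-23*45 + 75 = -1035 + 75 = -960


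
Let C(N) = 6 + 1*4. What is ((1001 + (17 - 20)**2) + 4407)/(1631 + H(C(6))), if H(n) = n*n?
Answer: 5417/1731 ≈ 3.1294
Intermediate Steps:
C(N) = 10 (C(N) = 6 + 4 = 10)
H(n) = n**2
((1001 + (17 - 20)**2) + 4407)/(1631 + H(C(6))) = ((1001 + (17 - 20)**2) + 4407)/(1631 + 10**2) = ((1001 + (-3)**2) + 4407)/(1631 + 100) = ((1001 + 9) + 4407)/1731 = (1010 + 4407)*(1/1731) = 5417*(1/1731) = 5417/1731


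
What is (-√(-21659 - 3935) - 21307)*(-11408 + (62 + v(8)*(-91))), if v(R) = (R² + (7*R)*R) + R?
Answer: 1249996462 + 58666*I*√25594 ≈ 1.25e+9 + 9.3855e+6*I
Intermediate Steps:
v(R) = R + 8*R² (v(R) = (R² + 7*R²) + R = 8*R² + R = R + 8*R²)
(-√(-21659 - 3935) - 21307)*(-11408 + (62 + v(8)*(-91))) = (-√(-21659 - 3935) - 21307)*(-11408 + (62 + (8*(1 + 8*8))*(-91))) = (-√(-25594) - 21307)*(-11408 + (62 + (8*(1 + 64))*(-91))) = (-I*√25594 - 21307)*(-11408 + (62 + (8*65)*(-91))) = (-I*√25594 - 21307)*(-11408 + (62 + 520*(-91))) = (-21307 - I*√25594)*(-11408 + (62 - 47320)) = (-21307 - I*√25594)*(-11408 - 47258) = (-21307 - I*√25594)*(-58666) = 1249996462 + 58666*I*√25594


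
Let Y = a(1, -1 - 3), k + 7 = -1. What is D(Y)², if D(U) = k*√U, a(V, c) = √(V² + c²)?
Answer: 64*√17 ≈ 263.88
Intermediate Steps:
k = -8 (k = -7 - 1 = -8)
Y = √17 (Y = √(1² + (-1 - 3)²) = √(1 + (-4)²) = √(1 + 16) = √17 ≈ 4.1231)
D(U) = -8*√U
D(Y)² = (-8*17^(¼))² = 64*√17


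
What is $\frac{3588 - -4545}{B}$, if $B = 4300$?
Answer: $\frac{8133}{4300} \approx 1.8914$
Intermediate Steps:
$\frac{3588 - -4545}{B} = \frac{3588 - -4545}{4300} = \left(3588 + 4545\right) \frac{1}{4300} = 8133 \cdot \frac{1}{4300} = \frac{8133}{4300}$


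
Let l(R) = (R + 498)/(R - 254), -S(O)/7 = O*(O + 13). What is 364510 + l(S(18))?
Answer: 94772813/260 ≈ 3.6451e+5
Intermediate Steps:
S(O) = -7*O*(13 + O) (S(O) = -7*O*(O + 13) = -7*O*(13 + O))
l(R) = (498 + R)/(-254 + R)
364510 + l(S(18)) = 364510 + (498 - 7*18*(13 + 18))/(-254 - 7*18*(13 + 18)) = 364510 + (498 - 7*18*31)/(-254 - 7*18*31) = 364510 + (498 - 3906)/(-254 - 3906) = 364510 - 3408/(-4160) = 364510 - 1/4160*(-3408) = 364510 + 213/260 = 94772813/260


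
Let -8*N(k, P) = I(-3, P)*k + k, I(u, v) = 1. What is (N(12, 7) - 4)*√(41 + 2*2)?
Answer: -21*√5 ≈ -46.957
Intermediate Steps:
N(k, P) = -k/4 (N(k, P) = -(1*k + k)/8 = -(k + k)/8 = -k/4)
(N(12, 7) - 4)*√(41 + 2*2) = (-¼*12 - 4)*√(41 + 2*2) = (-3 - 4)*√(41 + 4) = -21*√5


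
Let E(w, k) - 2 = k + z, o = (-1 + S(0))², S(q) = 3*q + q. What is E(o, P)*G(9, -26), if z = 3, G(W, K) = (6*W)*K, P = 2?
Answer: -9828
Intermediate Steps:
S(q) = 4*q
G(W, K) = 6*K*W
o = 1 (o = (-1 + 4*0)² = (-1 + 0)² = (-1)² = 1)
E(w, k) = 5 + k (E(w, k) = 2 + (k + 3) = 2 + (3 + k) = 5 + k)
E(o, P)*G(9, -26) = (5 + 2)*(6*(-26)*9) = 7*(-1404) = -9828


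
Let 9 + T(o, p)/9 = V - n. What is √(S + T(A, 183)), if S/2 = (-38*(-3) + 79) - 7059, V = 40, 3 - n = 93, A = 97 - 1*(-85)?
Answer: I*√12643 ≈ 112.44*I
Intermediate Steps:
A = 182 (A = 97 + 85 = 182)
n = -90 (n = 3 - 1*93 = 3 - 93 = -90)
T(o, p) = 1089 (T(o, p) = -81 + 9*(40 - 1*(-90)) = -81 + 9*(40 + 90) = -81 + 9*130 = -81 + 1170 = 1089)
S = -13732 (S = 2*((-38*(-3) + 79) - 7059) = 2*((114 + 79) - 7059) = 2*(193 - 7059) = 2*(-6866) = -13732)
√(S + T(A, 183)) = √(-13732 + 1089) = √(-12643) = I*√12643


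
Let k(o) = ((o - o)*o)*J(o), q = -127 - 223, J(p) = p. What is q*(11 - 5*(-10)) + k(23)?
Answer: -21350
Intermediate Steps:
q = -350
k(o) = 0 (k(o) = ((o - o)*o)*o = (0*o)*o = 0*o = 0)
q*(11 - 5*(-10)) + k(23) = -350*(11 - 5*(-10)) + 0 = -350*(11 + 50) + 0 = -350*61 + 0 = -21350 + 0 = -21350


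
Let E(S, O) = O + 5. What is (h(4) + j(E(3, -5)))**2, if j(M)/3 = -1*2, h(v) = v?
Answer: 4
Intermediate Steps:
E(S, O) = 5 + O
j(M) = -6 (j(M) = 3*(-1*2) = 3*(-2) = -6)
(h(4) + j(E(3, -5)))**2 = (4 - 6)**2 = (-2)**2 = 4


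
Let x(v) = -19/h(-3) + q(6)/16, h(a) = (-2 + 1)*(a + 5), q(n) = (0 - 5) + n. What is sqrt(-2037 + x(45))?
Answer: I*sqrt(32439)/4 ≈ 45.027*I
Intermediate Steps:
q(n) = -5 + n
h(a) = -5 - a (h(a) = -(5 + a) = -5 - a)
x(v) = 153/16 (x(v) = -19/(-5 - 1*(-3)) + (-5 + 6)/16 = -19/(-5 + 3) + 1*(1/16) = -19/(-2) + 1/16 = -19*(-1/2) + 1/16 = 19/2 + 1/16 = 153/16)
sqrt(-2037 + x(45)) = sqrt(-2037 + 153/16) = sqrt(-32439/16) = I*sqrt(32439)/4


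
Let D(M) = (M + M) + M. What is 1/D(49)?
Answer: 1/147 ≈ 0.0068027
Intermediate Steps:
D(M) = 3*M (D(M) = 2*M + M = 3*M)
1/D(49) = 1/(3*49) = 1/147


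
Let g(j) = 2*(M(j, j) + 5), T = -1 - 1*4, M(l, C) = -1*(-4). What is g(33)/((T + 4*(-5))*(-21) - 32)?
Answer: 18/493 ≈ 0.036511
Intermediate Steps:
M(l, C) = 4
T = -5 (T = -1 - 4 = -5)
g(j) = 18 (g(j) = 2*(4 + 5) = 2*9 = 18)
g(33)/((T + 4*(-5))*(-21) - 32) = 18/((-5 + 4*(-5))*(-21) - 32) = 18/((-5 - 20)*(-21) - 32) = 18/(-25*(-21) - 32) = 18/(525 - 32) = 18/493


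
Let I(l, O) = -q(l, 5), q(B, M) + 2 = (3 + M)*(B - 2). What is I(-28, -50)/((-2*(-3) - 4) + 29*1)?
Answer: 242/31 ≈ 7.8064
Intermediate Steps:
q(B, M) = -2 + (-2 + B)*(3 + M) (q(B, M) = -2 + (3 + M)*(B - 2) = -2 + (3 + M)*(-2 + B) = -2 + (-2 + B)*(3 + M))
I(l, O) = 18 - 8*l (I(l, O) = -(-8 - 2*5 + 3*l + l*5) = -(-8 - 10 + 3*l + 5*l) = -(-18 + 8*l) = 18 - 8*l)
I(-28, -50)/((-2*(-3) - 4) + 29*1) = (18 - 8*(-28))/((-2*(-3) - 4) + 29*1) = (18 + 224)/((6 - 4) + 29) = 242/(2 + 29) = 242/31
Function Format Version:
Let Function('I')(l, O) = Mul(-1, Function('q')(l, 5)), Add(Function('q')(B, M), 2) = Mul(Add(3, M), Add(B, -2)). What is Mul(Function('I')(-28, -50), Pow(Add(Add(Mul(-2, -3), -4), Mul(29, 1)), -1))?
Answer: Rational(242, 31) ≈ 7.8064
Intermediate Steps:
Function('q')(B, M) = Add(-2, Mul(Add(-2, B), Add(3, M))) (Function('q')(B, M) = Add(-2, Mul(Add(3, M), Add(B, -2))) = Add(-2, Mul(Add(3, M), Add(-2, B))) = Add(-2, Mul(Add(-2, B), Add(3, M))))
Function('I')(l, O) = Add(18, Mul(-8, l)) (Function('I')(l, O) = Mul(-1, Add(-8, Mul(-2, 5), Mul(3, l), Mul(l, 5))) = Mul(-1, Add(-8, -10, Mul(3, l), Mul(5, l))) = Mul(-1, Add(-18, Mul(8, l))) = Add(18, Mul(-8, l)))
Mul(Function('I')(-28, -50), Pow(Add(Add(Mul(-2, -3), -4), Mul(29, 1)), -1)) = Mul(Add(18, Mul(-8, -28)), Pow(Add(Add(Mul(-2, -3), -4), Mul(29, 1)), -1)) = Mul(Add(18, 224), Pow(Add(Add(6, -4), 29), -1)) = Mul(242, Pow(Add(2, 29), -1)) = Mul(242, Pow(31, -1)) = Mul(242, Rational(1, 31)) = Rational(242, 31)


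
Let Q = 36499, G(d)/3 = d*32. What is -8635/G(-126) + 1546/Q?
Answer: 333869281/441491904 ≈ 0.75623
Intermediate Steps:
G(d) = 96*d (G(d) = 3*(d*32) = 3*(32*d) = 96*d)
-8635/G(-126) + 1546/Q = -8635/(96*(-126)) + 1546/36499 = -8635/(-12096) + 1546*(1/36499) = -8635*(-1/12096) + 1546/36499 = 8635/12096 + 1546/36499 = 333869281/441491904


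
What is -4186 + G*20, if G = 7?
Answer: -4046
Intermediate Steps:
-4186 + G*20 = -4186 + 7*20 = -4186 + 140 = -4046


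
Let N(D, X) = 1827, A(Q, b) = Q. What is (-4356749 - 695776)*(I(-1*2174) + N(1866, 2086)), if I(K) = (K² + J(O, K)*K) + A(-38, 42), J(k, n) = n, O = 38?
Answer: -47768294261025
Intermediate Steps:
I(K) = -38 + 2*K² (I(K) = (K² + K*K) - 38 = (K² + K²) - 38 = 2*K² - 38 = -38 + 2*K²)
(-4356749 - 695776)*(I(-1*2174) + N(1866, 2086)) = (-4356749 - 695776)*((-38 + 2*(-1*2174)²) + 1827) = -5052525*((-38 + 2*(-2174)²) + 1827) = -5052525*((-38 + 2*4726276) + 1827) = -5052525*((-38 + 9452552) + 1827) = -5052525*(9452514 + 1827) = -5052525*9454341 = -47768294261025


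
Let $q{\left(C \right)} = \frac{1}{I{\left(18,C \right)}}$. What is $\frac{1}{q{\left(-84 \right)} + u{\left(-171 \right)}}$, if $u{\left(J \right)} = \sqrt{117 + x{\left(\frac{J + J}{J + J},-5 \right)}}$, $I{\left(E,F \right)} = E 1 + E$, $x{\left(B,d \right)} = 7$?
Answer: $- \frac{36}{160703} + \frac{2592 \sqrt{31}}{160703} \approx 0.089579$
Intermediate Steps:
$I{\left(E,F \right)} = 2 E$ ($I{\left(E,F \right)} = E + E = 2 E$)
$u{\left(J \right)} = 2 \sqrt{31}$ ($u{\left(J \right)} = \sqrt{117 + 7} = \sqrt{124} = 2 \sqrt{31}$)
$q{\left(C \right)} = \frac{1}{36}$ ($q{\left(C \right)} = \frac{1}{2 \cdot 18} = \frac{1}{36}$)
$\frac{1}{q{\left(-84 \right)} + u{\left(-171 \right)}} = \frac{1}{\frac{1}{36} + 2 \sqrt{31}}$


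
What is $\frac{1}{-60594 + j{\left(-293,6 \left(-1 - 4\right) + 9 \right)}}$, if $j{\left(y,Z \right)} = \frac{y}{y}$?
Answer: $- \frac{1}{60593} \approx -1.6504 \cdot 10^{-5}$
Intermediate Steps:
$j{\left(y,Z \right)} = 1$
$\frac{1}{-60594 + j{\left(-293,6 \left(-1 - 4\right) + 9 \right)}} = \frac{1}{-60594 + 1} = \frac{1}{-60593} = - \frac{1}{60593}$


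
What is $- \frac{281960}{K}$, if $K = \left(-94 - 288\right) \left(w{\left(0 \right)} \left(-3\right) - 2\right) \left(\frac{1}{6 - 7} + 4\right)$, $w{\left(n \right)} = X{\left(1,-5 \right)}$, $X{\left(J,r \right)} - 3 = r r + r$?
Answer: $- \frac{140980}{40683} \approx -3.4653$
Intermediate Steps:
$X{\left(J,r \right)} = 3 + r + r^{2}$ ($X{\left(J,r \right)} = 3 + \left(r r + r\right) = 3 + \left(r^{2} + r\right) = 3 + \left(r + r^{2}\right) = 3 + r + r^{2}$)
$w{\left(n \right)} = 23$ ($w{\left(n \right)} = 3 - 5 + \left(-5\right)^{2} = 3 - 5 + 25 = 23$)
$K = 81366$ ($K = \left(-94 - 288\right) \left(23 \left(-3\right) - 2\right) \left(\frac{1}{6 - 7} + 4\right) = - 382 \left(-69 - 2\right) \left(\frac{1}{-1} + 4\right) = - 382 \left(- 71 \left(-1 + 4\right)\right) = - 382 \left(\left(-71\right) 3\right) = \left(-382\right) \left(-213\right) = 81366$)
$- \frac{281960}{K} = - \frac{281960}{81366} = \left(-281960\right) \frac{1}{81366} = - \frac{140980}{40683}$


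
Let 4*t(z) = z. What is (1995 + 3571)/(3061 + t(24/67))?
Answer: 372922/205093 ≈ 1.8183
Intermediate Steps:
t(z) = z/4
(1995 + 3571)/(3061 + t(24/67)) = (1995 + 3571)/(3061 + (24/67)/4) = 5566/(3061 + (24*(1/67))/4) = 5566/(3061 + (¼)*(24/67)) = 5566/(3061 + 6/67) = 5566/(205093/67) = 5566*(67/205093) = 372922/205093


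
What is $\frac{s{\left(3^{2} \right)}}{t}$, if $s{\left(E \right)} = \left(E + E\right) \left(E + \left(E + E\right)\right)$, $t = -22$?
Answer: $- \frac{243}{11} \approx -22.091$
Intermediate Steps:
$s{\left(E \right)} = 6 E^{2}$ ($s{\left(E \right)} = 2 E \left(E + 2 E\right) = 2 E 3 E = 6 E^{2}$)
$\frac{s{\left(3^{2} \right)}}{t} = \frac{6 \left(3^{2}\right)^{2}}{-22} = 6 \cdot 9^{2} \left(- \frac{1}{22}\right) = 6 \cdot 81 \left(- \frac{1}{22}\right) = 486 \left(- \frac{1}{22}\right) = - \frac{243}{11}$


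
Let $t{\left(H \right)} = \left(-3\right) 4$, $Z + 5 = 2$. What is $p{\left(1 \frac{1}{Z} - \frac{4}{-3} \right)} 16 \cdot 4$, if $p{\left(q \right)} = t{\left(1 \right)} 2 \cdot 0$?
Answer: $0$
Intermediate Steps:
$Z = -3$ ($Z = -5 + 2 = -3$)
$t{\left(H \right)} = -12$
$p{\left(q \right)} = 0$ ($p{\left(q \right)} = \left(-12\right) 2 \cdot 0 = \left(-24\right) 0 = 0$)
$p{\left(1 \frac{1}{Z} - \frac{4}{-3} \right)} 16 \cdot 4 = 0 \cdot 16 \cdot 4 = 0 \cdot 4 = 0$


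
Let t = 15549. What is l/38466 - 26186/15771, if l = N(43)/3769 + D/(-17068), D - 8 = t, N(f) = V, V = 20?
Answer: -7199769864213175/4336132266900168 ≈ -1.6604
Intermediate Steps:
N(f) = 20
D = 15557 (D = 8 + 15549 = 15557)
l = -58292973/64329292 (l = 20/3769 + 15557/(-17068) = 20*(1/3769) + 15557*(-1/17068) = 20/3769 - 15557/17068 = -58292973/64329292 ≈ -0.90617)
l/38466 - 26186/15771 = -58292973/64329292/38466 - 26186/15771 = -58292973/64329292*1/38466 - 26186*1/15771 = -6476997/274943394008 - 26186/15771 = -7199769864213175/4336132266900168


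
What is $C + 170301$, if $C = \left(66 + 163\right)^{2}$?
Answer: $222742$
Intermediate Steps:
$C = 52441$ ($C = 229^{2} = 52441$)
$C + 170301 = 52441 + 170301 = 222742$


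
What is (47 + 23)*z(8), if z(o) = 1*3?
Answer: 210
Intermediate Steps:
z(o) = 3
(47 + 23)*z(8) = (47 + 23)*3 = 70*3 = 210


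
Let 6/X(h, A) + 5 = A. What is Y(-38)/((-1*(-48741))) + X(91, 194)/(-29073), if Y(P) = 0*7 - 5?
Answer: -40067/386467389 ≈ -0.00010367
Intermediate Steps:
Y(P) = -5 (Y(P) = 0 - 5 = -5)
X(h, A) = 6/(-5 + A)
Y(-38)/((-1*(-48741))) + X(91, 194)/(-29073) = -5/((-1*(-48741))) + (6/(-5 + 194))/(-29073) = -5/48741 + (6/189)*(-1/29073) = -5*1/48741 + (6*(1/189))*(-1/29073) = -5/48741 + (2/63)*(-1/29073) = -5/48741 - 2/1831599 = -40067/386467389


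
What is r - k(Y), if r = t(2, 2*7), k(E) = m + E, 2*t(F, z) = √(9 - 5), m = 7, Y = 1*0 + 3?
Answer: -9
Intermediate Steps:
Y = 3 (Y = 0 + 3 = 3)
t(F, z) = 1 (t(F, z) = √(9 - 5)/2 = √4/2 = (½)*2 = 1)
k(E) = 7 + E
r = 1
r - k(Y) = 1 - (7 + 3) = 1 - 1*10 = 1 - 10 = -9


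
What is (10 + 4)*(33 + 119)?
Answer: 2128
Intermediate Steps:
(10 + 4)*(33 + 119) = 14*152 = 2128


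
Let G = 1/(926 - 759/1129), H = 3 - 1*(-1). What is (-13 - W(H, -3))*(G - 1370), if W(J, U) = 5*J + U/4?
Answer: 184628801709/4178780 ≈ 44182.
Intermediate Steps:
H = 4 (H = 3 + 1 = 4)
W(J, U) = 5*J + U/4 (W(J, U) = 5*J + U*(1/4) = 5*J + U/4)
G = 1129/1044695 (G = 1/(926 - 759*1/1129) = 1/(926 - 759/1129) = 1/(1044695/1129) = 1129/1044695 ≈ 0.0010807)
(-13 - W(H, -3))*(G - 1370) = (-13 - (5*4 + (1/4)*(-3)))*(1129/1044695 - 1370) = (-13 - (20 - 3/4))*(-1431231021/1044695) = (-13 - 1*77/4)*(-1431231021/1044695) = (-13 - 77/4)*(-1431231021/1044695) = -129/4*(-1431231021/1044695) = 184628801709/4178780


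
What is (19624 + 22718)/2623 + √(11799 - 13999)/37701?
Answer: 42342/2623 + 10*I*√22/37701 ≈ 16.143 + 0.0012441*I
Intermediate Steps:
(19624 + 22718)/2623 + √(11799 - 13999)/37701 = 42342*(1/2623) + √(-2200)*(1/37701) = 42342/2623 + (10*I*√22)*(1/37701) = 42342/2623 + 10*I*√22/37701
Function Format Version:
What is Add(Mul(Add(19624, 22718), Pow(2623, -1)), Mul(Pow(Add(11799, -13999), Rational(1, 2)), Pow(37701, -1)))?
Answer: Add(Rational(42342, 2623), Mul(Rational(10, 37701), I, Pow(22, Rational(1, 2)))) ≈ Add(16.143, Mul(0.0012441, I))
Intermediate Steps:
Add(Mul(Add(19624, 22718), Pow(2623, -1)), Mul(Pow(Add(11799, -13999), Rational(1, 2)), Pow(37701, -1))) = Add(Mul(42342, Rational(1, 2623)), Mul(Pow(-2200, Rational(1, 2)), Rational(1, 37701))) = Add(Rational(42342, 2623), Mul(Mul(10, I, Pow(22, Rational(1, 2))), Rational(1, 37701))) = Add(Rational(42342, 2623), Mul(Rational(10, 37701), I, Pow(22, Rational(1, 2))))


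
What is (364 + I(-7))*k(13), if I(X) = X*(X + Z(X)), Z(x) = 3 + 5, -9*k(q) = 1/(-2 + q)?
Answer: -119/33 ≈ -3.6061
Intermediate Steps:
k(q) = -1/(9*(-2 + q))
Z(x) = 8
I(X) = X*(8 + X) (I(X) = X*(X + 8) = X*(8 + X))
(364 + I(-7))*k(13) = (364 - 7*(8 - 7))*(-1/(-18 + 9*13)) = (364 - 7*1)*(-1/(-18 + 117)) = (364 - 7)*(-1/99) = 357*(-1*1/99) = 357*(-1/99) = -119/33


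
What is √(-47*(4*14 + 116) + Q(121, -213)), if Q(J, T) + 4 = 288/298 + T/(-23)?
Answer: I*√94868020029/3427 ≈ 89.876*I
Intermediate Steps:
Q(J, T) = -452/149 - T/23 (Q(J, T) = -4 + (288/298 + T/(-23)) = -4 + (288*(1/298) + T*(-1/23)) = -4 + (144/149 - T/23) = -452/149 - T/23)
√(-47*(4*14 + 116) + Q(121, -213)) = √(-47*(4*14 + 116) + (-452/149 - 1/23*(-213))) = √(-47*(56 + 116) + (-452/149 + 213/23)) = √(-47*172 + 21341/3427) = √(-8084 + 21341/3427) = √(-27682527/3427) = I*√94868020029/3427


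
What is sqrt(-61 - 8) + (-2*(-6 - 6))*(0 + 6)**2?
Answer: 864 + I*sqrt(69) ≈ 864.0 + 8.3066*I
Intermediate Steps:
sqrt(-61 - 8) + (-2*(-6 - 6))*(0 + 6)**2 = sqrt(-69) - 2*(-12)*6**2 = I*sqrt(69) + 24*36 = I*sqrt(69) + 864 = 864 + I*sqrt(69)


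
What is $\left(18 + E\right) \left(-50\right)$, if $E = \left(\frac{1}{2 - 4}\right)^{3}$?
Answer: $- \frac{3575}{4} \approx -893.75$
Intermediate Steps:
$E = - \frac{1}{8}$ ($E = \left(\frac{1}{-2}\right)^{3} = \left(- \frac{1}{2}\right)^{3} = - \frac{1}{8} \approx -0.125$)
$\left(18 + E\right) \left(-50\right) = \left(18 - \frac{1}{8}\right) \left(-50\right) = \frac{143}{8} \left(-50\right) = - \frac{3575}{4}$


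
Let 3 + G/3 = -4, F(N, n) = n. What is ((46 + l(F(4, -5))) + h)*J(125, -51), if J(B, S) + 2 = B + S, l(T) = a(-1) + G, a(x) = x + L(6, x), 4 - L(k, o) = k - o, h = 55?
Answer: 5472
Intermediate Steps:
L(k, o) = 4 + o - k (L(k, o) = 4 - (k - o) = 4 + (o - k) = 4 + o - k)
a(x) = -2 + 2*x (a(x) = x + (4 + x - 1*6) = x + (4 + x - 6) = x + (-2 + x) = -2 + 2*x)
G = -21 (G = -9 + 3*(-4) = -9 - 12 = -21)
l(T) = -25 (l(T) = (-2 + 2*(-1)) - 21 = (-2 - 2) - 21 = -4 - 21 = -25)
J(B, S) = -2 + B + S (J(B, S) = -2 + (B + S) = -2 + B + S)
((46 + l(F(4, -5))) + h)*J(125, -51) = ((46 - 25) + 55)*(-2 + 125 - 51) = (21 + 55)*72 = 76*72 = 5472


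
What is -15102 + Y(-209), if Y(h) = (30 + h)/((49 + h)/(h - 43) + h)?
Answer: -198232677/13127 ≈ -15101.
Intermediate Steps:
Y(h) = (30 + h)/(h + (49 + h)/(-43 + h)) (Y(h) = (30 + h)/((49 + h)/(-43 + h) + h) = (30 + h)/(h + (49 + h)/(-43 + h)))
-15102 + Y(-209) = -15102 + (-1290 + (-209)**2 - 13*(-209))/(49 + (-209)**2 - 42*(-209)) = -15102 + (-1290 + 43681 + 2717)/(49 + 43681 + 8778) = -15102 + 45108/52508 = -15102 + (1/52508)*45108 = -15102 + 11277/13127 = -198232677/13127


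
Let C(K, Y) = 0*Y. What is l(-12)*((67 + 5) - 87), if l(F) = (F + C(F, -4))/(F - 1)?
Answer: -180/13 ≈ -13.846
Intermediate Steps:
C(K, Y) = 0
l(F) = F/(-1 + F) (l(F) = (F + 0)/(F - 1) = F/(-1 + F))
l(-12)*((67 + 5) - 87) = (-12/(-1 - 12))*((67 + 5) - 87) = (-12/(-13))*(72 - 87) = -12*(-1/13)*(-15) = (12/13)*(-15) = -180/13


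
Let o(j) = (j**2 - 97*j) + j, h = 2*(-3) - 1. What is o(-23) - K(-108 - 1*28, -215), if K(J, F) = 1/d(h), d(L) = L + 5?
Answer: 5475/2 ≈ 2737.5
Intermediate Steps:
h = -7 (h = -6 - 1 = -7)
d(L) = 5 + L
K(J, F) = -1/2 (K(J, F) = 1/(5 - 7) = 1/(-2) = -1/2)
o(j) = j**2 - 96*j
o(-23) - K(-108 - 1*28, -215) = -23*(-96 - 23) - 1*(-1/2) = -23*(-119) + 1/2 = 2737 + 1/2 = 5475/2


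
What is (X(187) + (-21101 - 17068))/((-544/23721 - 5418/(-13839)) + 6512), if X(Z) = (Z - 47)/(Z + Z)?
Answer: -111574907973087/19037020879030 ≈ -5.8609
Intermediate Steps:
X(Z) = (-47 + Z)/(2*Z) (X(Z) = (-47 + Z)/((2*Z)) = (-47 + Z)*(1/(2*Z)) = (-47 + Z)/(2*Z))
(X(187) + (-21101 - 17068))/((-544/23721 - 5418/(-13839)) + 6512) = ((½)*(-47 + 187)/187 + (-21101 - 17068))/((-544/23721 - 5418/(-13839)) + 6512) = ((½)*(1/187)*140 - 38169)/((-544*1/23721 - 5418*(-1/13839)) + 6512) = (70/187 - 38169)/((-544/23721 + 258/659) + 6512) = -7137533/(187*(5761522/15632139 + 6512)) = -7137533/(187*101802250690/15632139) = -7137533/187*15632139/101802250690 = -111574907973087/19037020879030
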